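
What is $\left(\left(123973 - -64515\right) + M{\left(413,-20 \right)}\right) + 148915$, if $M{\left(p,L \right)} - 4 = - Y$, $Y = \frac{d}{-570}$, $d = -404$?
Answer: $\frac{96160793}{285} \approx 3.3741 \cdot 10^{5}$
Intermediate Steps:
$Y = \frac{202}{285}$ ($Y = - \frac{404}{-570} = \left(-404\right) \left(- \frac{1}{570}\right) = \frac{202}{285} \approx 0.70877$)
$M{\left(p,L \right)} = \frac{938}{285}$ ($M{\left(p,L \right)} = 4 - \frac{202}{285} = \frac{938}{285}$)
$\left(\left(123973 - -64515\right) + M{\left(413,-20 \right)}\right) + 148915 = \left(\left(123973 - -64515\right) + \frac{938}{285}\right) + 148915 = \left(\left(123973 + 64515\right) + \frac{938}{285}\right) + 148915 = \left(188488 + \frac{938}{285}\right) + 148915 = \frac{53720018}{285} + 148915 = \frac{96160793}{285}$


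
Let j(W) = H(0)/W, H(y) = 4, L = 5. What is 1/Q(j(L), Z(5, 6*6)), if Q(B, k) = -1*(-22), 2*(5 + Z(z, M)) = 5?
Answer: 1/22 ≈ 0.045455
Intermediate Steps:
Z(z, M) = -5/2 (Z(z, M) = -5 + (½)*5 = -5 + 5/2 = -5/2)
j(W) = 4/W
Q(B, k) = 22
1/Q(j(L), Z(5, 6*6)) = 1/22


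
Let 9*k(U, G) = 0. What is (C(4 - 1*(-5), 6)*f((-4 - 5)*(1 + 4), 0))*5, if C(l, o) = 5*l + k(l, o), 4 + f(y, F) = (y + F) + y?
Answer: -21150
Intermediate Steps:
k(U, G) = 0 (k(U, G) = (⅑)*0 = 0)
f(y, F) = -4 + F + 2*y (f(y, F) = -4 + ((y + F) + y) = -4 + ((F + y) + y) = -4 + (F + 2*y) = -4 + F + 2*y)
C(l, o) = 5*l (C(l, o) = 5*l + 0 = 5*l)
(C(4 - 1*(-5), 6)*f((-4 - 5)*(1 + 4), 0))*5 = ((5*(4 - 1*(-5)))*(-4 + 0 + 2*((-4 - 5)*(1 + 4))))*5 = ((5*(4 + 5))*(-4 + 0 + 2*(-9*5)))*5 = ((5*9)*(-4 + 0 + 2*(-45)))*5 = (45*(-4 + 0 - 90))*5 = (45*(-94))*5 = -4230*5 = -21150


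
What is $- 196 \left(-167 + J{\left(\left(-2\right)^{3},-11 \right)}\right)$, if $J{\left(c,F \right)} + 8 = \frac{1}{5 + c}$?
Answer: $\frac{103096}{3} \approx 34365.0$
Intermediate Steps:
$J{\left(c,F \right)} = -8 + \frac{1}{5 + c}$
$- 196 \left(-167 + J{\left(\left(-2\right)^{3},-11 \right)}\right) = - 196 \left(-167 + \frac{-39 - 8 \left(-2\right)^{3}}{5 + \left(-2\right)^{3}}\right) = - 196 \left(-167 + \frac{-39 - -64}{5 - 8}\right) = - 196 \left(-167 + \frac{-39 + 64}{-3}\right) = - 196 \left(-167 - \frac{25}{3}\right) = \left(-196\right) \left(- \frac{526}{3}\right) = \frac{103096}{3}$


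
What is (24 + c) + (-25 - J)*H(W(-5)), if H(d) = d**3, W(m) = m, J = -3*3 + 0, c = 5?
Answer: 2029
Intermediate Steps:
J = -9 (J = -9 + 0 = -9)
(24 + c) + (-25 - J)*H(W(-5)) = (24 + 5) + (-25 - 1*(-9))*(-5)**3 = 29 + (-25 + 9)*(-125) = 29 - 16*(-125) = 29 + 2000 = 2029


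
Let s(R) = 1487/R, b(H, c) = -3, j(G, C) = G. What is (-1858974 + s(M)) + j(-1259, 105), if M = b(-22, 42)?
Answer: -5582186/3 ≈ -1.8607e+6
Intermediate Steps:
M = -3
(-1858974 + s(M)) + j(-1259, 105) = (-1858974 + 1487/(-3)) - 1259 = (-1858974 + 1487*(-1/3)) - 1259 = (-1858974 - 1487/3) - 1259 = -5578409/3 - 1259 = -5582186/3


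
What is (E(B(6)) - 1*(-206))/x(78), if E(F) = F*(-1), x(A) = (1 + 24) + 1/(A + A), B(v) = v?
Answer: 31200/3901 ≈ 7.9979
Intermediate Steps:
x(A) = 25 + 1/(2*A)
E(F) = -F
(E(B(6)) - 1*(-206))/x(78) = (-1*6 - 1*(-206))/(25 + (1/2)/78) = (-6 + 206)/(25 + (1/2)*(1/78)) = 200/(25 + 1/156) = 200/(3901/156) = 200*(156/3901) = 31200/3901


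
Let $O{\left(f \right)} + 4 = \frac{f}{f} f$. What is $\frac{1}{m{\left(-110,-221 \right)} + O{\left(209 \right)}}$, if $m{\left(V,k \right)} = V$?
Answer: $\frac{1}{95} \approx 0.010526$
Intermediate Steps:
$O{\left(f \right)} = -4 + f$ ($O{\left(f \right)} = -4 + \frac{f}{f} f = -4 + 1 f = -4 + f$)
$\frac{1}{m{\left(-110,-221 \right)} + O{\left(209 \right)}} = \frac{1}{-110 + \left(-4 + 209\right)} = \frac{1}{-110 + 205} = \frac{1}{95}$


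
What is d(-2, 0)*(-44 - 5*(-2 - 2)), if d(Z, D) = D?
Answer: 0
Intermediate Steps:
d(-2, 0)*(-44 - 5*(-2 - 2)) = 0*(-44 - 5*(-2 - 2)) = 0*(-44 - 5*(-4)) = 0*(-44 + 20) = 0*(-24) = 0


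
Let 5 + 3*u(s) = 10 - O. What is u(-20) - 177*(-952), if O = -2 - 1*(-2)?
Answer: 505517/3 ≈ 1.6851e+5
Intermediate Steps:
O = 0 (O = -2 + 2 = 0)
u(s) = 5/3 (u(s) = -5/3 + (10 - 1*0)/3 = -5/3 + (10 + 0)/3 = -5/3 + (⅓)*10 = -5/3 + 10/3 = 5/3)
u(-20) - 177*(-952) = 5/3 - 177*(-952) = 5/3 + 168504 = 505517/3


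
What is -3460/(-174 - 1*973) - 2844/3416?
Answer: 2139323/979538 ≈ 2.1840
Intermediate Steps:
-3460/(-174 - 1*973) - 2844/3416 = -3460/(-174 - 973) - 2844*1/3416 = -3460/(-1147) - 711/854 = -3460*(-1/1147) - 711/854 = 3460/1147 - 711/854 = 2139323/979538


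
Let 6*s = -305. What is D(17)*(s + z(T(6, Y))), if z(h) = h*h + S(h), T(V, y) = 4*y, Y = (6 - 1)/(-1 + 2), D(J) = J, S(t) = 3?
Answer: 35921/6 ≈ 5986.8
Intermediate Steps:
Y = 5 (Y = 5/1 = 5*1 = 5)
s = -305/6 (s = (1/6)*(-305) = -305/6 ≈ -50.833)
z(h) = 3 + h**2 (z(h) = h*h + 3 = h**2 + 3 = 3 + h**2)
D(17)*(s + z(T(6, Y))) = 17*(-305/6 + (3 + (4*5)**2)) = 17*(-305/6 + (3 + 20**2)) = 17*(-305/6 + (3 + 400)) = 17*(-305/6 + 403) = 17*(2113/6) = 35921/6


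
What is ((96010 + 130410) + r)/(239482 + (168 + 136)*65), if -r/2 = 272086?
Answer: -158876/129621 ≈ -1.2257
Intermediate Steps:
r = -544172 (r = -2*272086 = -544172)
((96010 + 130410) + r)/(239482 + (168 + 136)*65) = ((96010 + 130410) - 544172)/(239482 + (168 + 136)*65) = (226420 - 544172)/(239482 + 304*65) = -317752/(239482 + 19760) = -317752/259242 = -317752*1/259242 = -158876/129621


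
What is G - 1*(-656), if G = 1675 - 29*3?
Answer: 2244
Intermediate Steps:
G = 1588 (G = 1675 - 87 = 1588)
G - 1*(-656) = 1588 - 1*(-656) = 1588 + 656 = 2244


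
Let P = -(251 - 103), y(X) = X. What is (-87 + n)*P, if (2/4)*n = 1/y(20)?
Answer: 64306/5 ≈ 12861.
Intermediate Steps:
n = ⅒ (n = 2/20 = 2*(1/20) = ⅒ ≈ 0.10000)
P = -148 (P = -1*148 = -148)
(-87 + n)*P = (-87 + ⅒)*(-148) = -869/10*(-148) = 64306/5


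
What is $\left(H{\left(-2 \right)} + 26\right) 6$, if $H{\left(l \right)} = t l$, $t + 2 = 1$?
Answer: $168$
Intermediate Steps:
$t = -1$ ($t = -2 + 1 = -1$)
$H{\left(l \right)} = - l$
$\left(H{\left(-2 \right)} + 26\right) 6 = \left(\left(-1\right) \left(-2\right) + 26\right) 6 = \left(2 + 26\right) 6 = 28 \cdot 6 = 168$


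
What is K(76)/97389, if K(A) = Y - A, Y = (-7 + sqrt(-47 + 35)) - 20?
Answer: -103/97389 + 2*I*sqrt(3)/97389 ≈ -0.0010576 + 3.557e-5*I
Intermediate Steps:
Y = -27 + 2*I*sqrt(3) (Y = (-7 + sqrt(-12)) - 20 = (-7 + 2*I*sqrt(3)) - 20 = -27 + 2*I*sqrt(3) ≈ -27.0 + 3.4641*I)
K(A) = -27 - A + 2*I*sqrt(3) (K(A) = (-27 + 2*I*sqrt(3)) - A = -27 - A + 2*I*sqrt(3))
K(76)/97389 = (-27 - 1*76 + 2*I*sqrt(3))/97389 = (-27 - 76 + 2*I*sqrt(3))*(1/97389) = (-103 + 2*I*sqrt(3))*(1/97389) = -103/97389 + 2*I*sqrt(3)/97389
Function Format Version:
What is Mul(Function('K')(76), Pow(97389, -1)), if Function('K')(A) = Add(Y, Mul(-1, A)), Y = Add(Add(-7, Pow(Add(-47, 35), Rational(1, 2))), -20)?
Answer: Add(Rational(-103, 97389), Mul(Rational(2, 97389), I, Pow(3, Rational(1, 2)))) ≈ Add(-0.0010576, Mul(3.5570e-5, I))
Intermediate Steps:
Y = Add(-27, Mul(2, I, Pow(3, Rational(1, 2)))) (Y = Add(Add(-7, Pow(-12, Rational(1, 2))), -20) = Add(Add(-7, Mul(2, I, Pow(3, Rational(1, 2)))), -20) = Add(-27, Mul(2, I, Pow(3, Rational(1, 2)))) ≈ Add(-27.000, Mul(3.4641, I)))
Function('K')(A) = Add(-27, Mul(-1, A), Mul(2, I, Pow(3, Rational(1, 2)))) (Function('K')(A) = Add(Add(-27, Mul(2, I, Pow(3, Rational(1, 2)))), Mul(-1, A)) = Add(-27, Mul(-1, A), Mul(2, I, Pow(3, Rational(1, 2)))))
Mul(Function('K')(76), Pow(97389, -1)) = Mul(Add(-27, Mul(-1, 76), Mul(2, I, Pow(3, Rational(1, 2)))), Pow(97389, -1)) = Mul(Add(-27, -76, Mul(2, I, Pow(3, Rational(1, 2)))), Rational(1, 97389)) = Mul(Add(-103, Mul(2, I, Pow(3, Rational(1, 2)))), Rational(1, 97389)) = Add(Rational(-103, 97389), Mul(Rational(2, 97389), I, Pow(3, Rational(1, 2))))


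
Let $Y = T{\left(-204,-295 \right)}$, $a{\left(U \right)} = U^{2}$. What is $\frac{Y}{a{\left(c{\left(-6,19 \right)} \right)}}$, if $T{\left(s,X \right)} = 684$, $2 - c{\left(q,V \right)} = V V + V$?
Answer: $\frac{19}{3969} \approx 0.0047871$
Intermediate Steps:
$c{\left(q,V \right)} = 2 - V - V^{2}$ ($c{\left(q,V \right)} = 2 - \left(V V + V\right) = 2 - \left(V^{2} + V\right) = 2 - \left(V + V^{2}\right) = 2 - V - V^{2}$)
$Y = 684$
$\frac{Y}{a{\left(c{\left(-6,19 \right)} \right)}} = \frac{684}{\left(2 - 19 - 19^{2}\right)^{2}} = \frac{684}{\left(2 - 19 - 361\right)^{2}} = \frac{684}{\left(-378\right)^{2}} = \frac{684}{142884} = 684 \cdot \frac{1}{142884} = \frac{19}{3969}$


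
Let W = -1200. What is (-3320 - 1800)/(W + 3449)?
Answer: -5120/2249 ≈ -2.2766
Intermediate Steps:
(-3320 - 1800)/(W + 3449) = (-3320 - 1800)/(-1200 + 3449) = -5120/2249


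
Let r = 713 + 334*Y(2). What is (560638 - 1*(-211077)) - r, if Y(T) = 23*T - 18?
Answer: 761650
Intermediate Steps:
Y(T) = -18 + 23*T
r = 10065 (r = 713 + 334*(-18 + 23*2) = 713 + 334*(-18 + 46) = 713 + 334*28 = 713 + 9352 = 10065)
(560638 - 1*(-211077)) - r = (560638 - 1*(-211077)) - 1*10065 = (560638 + 211077) - 10065 = 771715 - 10065 = 761650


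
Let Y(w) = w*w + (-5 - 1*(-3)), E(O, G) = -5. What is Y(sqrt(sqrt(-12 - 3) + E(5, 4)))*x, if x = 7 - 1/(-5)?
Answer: -252/5 + 36*I*sqrt(15)/5 ≈ -50.4 + 27.885*I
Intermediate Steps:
Y(w) = -2 + w**2 (Y(w) = w**2 + (-5 + 3) = w**2 - 2 = -2 + w**2)
x = 36/5 (x = 7 - 1*(-1/5) = 7 + 1/5 = 36/5 ≈ 7.2000)
Y(sqrt(sqrt(-12 - 3) + E(5, 4)))*x = (-2 + (sqrt(sqrt(-12 - 3) - 5))**2)*(36/5) = (-2 + (sqrt(sqrt(-15) - 5))**2)*(36/5) = (-2 + (sqrt(I*sqrt(15) - 5))**2)*(36/5) = (-2 + (sqrt(-5 + I*sqrt(15)))**2)*(36/5) = (-2 + (-5 + I*sqrt(15)))*(36/5) = (-7 + I*sqrt(15))*(36/5) = -252/5 + 36*I*sqrt(15)/5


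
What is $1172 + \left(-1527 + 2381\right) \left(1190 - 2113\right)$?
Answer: $-787070$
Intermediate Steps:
$1172 + \left(-1527 + 2381\right) \left(1190 - 2113\right) = 1172 + 854 \left(-923\right) = 1172 - 788242 = -787070$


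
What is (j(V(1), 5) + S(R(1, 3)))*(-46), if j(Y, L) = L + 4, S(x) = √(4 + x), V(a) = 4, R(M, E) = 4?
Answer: -414 - 92*√2 ≈ -544.11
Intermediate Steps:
j(Y, L) = 4 + L
(j(V(1), 5) + S(R(1, 3)))*(-46) = ((4 + 5) + √(4 + 4))*(-46) = (9 + √8)*(-46) = (9 + 2*√2)*(-46) = -414 - 92*√2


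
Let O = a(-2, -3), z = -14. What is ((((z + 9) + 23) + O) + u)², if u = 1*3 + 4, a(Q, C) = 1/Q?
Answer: 2401/4 ≈ 600.25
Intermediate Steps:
a(Q, C) = 1/Q
O = -½ (O = 1/(-2) = -½ ≈ -0.50000)
u = 7 (u = 3 + 4 = 7)
((((z + 9) + 23) + O) + u)² = ((((-14 + 9) + 23) - ½) + 7)² = (((-5 + 23) - ½) + 7)² = ((18 - ½) + 7)² = (35/2 + 7)² = (49/2)² = 2401/4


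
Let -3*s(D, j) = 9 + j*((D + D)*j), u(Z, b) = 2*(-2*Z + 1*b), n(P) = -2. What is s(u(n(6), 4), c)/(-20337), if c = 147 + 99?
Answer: 215169/6779 ≈ 31.741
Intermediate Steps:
c = 246
u(Z, b) = -4*Z + 2*b (u(Z, b) = 2*(-2*Z + b) = 2*(b - 2*Z) = -4*Z + 2*b)
s(D, j) = -3 - 2*D*j²/3 (s(D, j) = -(9 + j*((D + D)*j))/3 = -(9 + j*((2*D)*j))/3 = -(9 + j*(2*D*j))/3 = -(9 + 2*D*j²)/3 = -3 - 2*D*j²/3)
s(u(n(6), 4), c)/(-20337) = (-3 - ⅔*(-4*(-2) + 2*4)*246²)/(-20337) = (-3 - ⅔*(8 + 8)*60516)*(-1/20337) = (-3 - ⅔*16*60516)*(-1/20337) = (-3 - 645504)*(-1/20337) = -645507*(-1/20337) = 215169/6779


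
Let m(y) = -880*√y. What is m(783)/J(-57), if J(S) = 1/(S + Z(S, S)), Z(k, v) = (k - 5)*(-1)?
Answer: -13200*√87 ≈ -1.2312e+5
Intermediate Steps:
Z(k, v) = 5 - k (Z(k, v) = (-5 + k)*(-1) = 5 - k)
J(S) = ⅕ (J(S) = 1/(S + (5 - S)) = 1/5 = ⅕)
m(783)/J(-57) = (-2640*√87)/(⅕) = -2640*√87*5 = -13200*√87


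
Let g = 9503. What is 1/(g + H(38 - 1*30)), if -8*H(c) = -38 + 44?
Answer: 4/38009 ≈ 0.00010524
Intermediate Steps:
H(c) = -¾ (H(c) = -(-38 + 44)/8 = -⅛*6 = -¾)
1/(g + H(38 - 1*30)) = 1/(9503 - ¾) = 1/(38009/4) = 4/38009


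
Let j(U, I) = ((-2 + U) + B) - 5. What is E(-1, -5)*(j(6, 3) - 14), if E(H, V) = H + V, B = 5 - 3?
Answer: 78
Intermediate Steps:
B = 2
j(U, I) = -5 + U (j(U, I) = ((-2 + U) + 2) - 5 = U - 5 = -5 + U)
E(-1, -5)*(j(6, 3) - 14) = (-1 - 5)*((-5 + 6) - 14) = -6*(1 - 14) = -6*(-13) = 78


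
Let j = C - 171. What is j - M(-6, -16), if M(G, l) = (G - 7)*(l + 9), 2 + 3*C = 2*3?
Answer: -782/3 ≈ -260.67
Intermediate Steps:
C = 4/3 (C = -2/3 + (2*3)/3 = -2/3 + (1/3)*6 = -2/3 + 2 = 4/3 ≈ 1.3333)
M(G, l) = (-7 + G)*(9 + l)
j = -509/3 (j = 4/3 - 171 = -509/3 ≈ -169.67)
j - M(-6, -16) = -509/3 - (-63 - 7*(-16) + 9*(-6) - 6*(-16)) = -509/3 - (-63 + 112 - 54 + 96) = -509/3 - 1*91 = -509/3 - 91 = -782/3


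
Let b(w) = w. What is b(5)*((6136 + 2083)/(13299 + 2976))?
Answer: 8219/3255 ≈ 2.5250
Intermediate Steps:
b(5)*((6136 + 2083)/(13299 + 2976)) = 5*((6136 + 2083)/(13299 + 2976)) = 5*(8219/16275) = 8219/3255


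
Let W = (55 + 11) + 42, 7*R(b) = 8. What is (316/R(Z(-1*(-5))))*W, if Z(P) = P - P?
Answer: 29862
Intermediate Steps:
Z(P) = 0
R(b) = 8/7 (R(b) = (1/7)*8 = 8/7)
W = 108 (W = 66 + 42 = 108)
(316/R(Z(-1*(-5))))*W = (316/(8/7))*108 = (316*(7/8))*108 = (553/2)*108 = 29862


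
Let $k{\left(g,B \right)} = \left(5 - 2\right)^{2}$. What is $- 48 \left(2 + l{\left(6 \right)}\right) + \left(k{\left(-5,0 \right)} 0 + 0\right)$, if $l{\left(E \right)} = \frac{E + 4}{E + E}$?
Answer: $-136$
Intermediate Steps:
$k{\left(g,B \right)} = 9$ ($k{\left(g,B \right)} = 3^{2} = 9$)
$l{\left(E \right)} = \frac{4 + E}{2 E}$
$- 48 \left(2 + l{\left(6 \right)}\right) + \left(k{\left(-5,0 \right)} 0 + 0\right) = - 48 \left(2 + \frac{4 + 6}{2 \cdot 6}\right) + \left(9 \cdot 0 + 0\right) = - 48 \left(2 + \frac{1}{2} \cdot \frac{1}{6} \cdot 10\right) + \left(0 + 0\right) = - 48 \left(2 + \frac{5}{6}\right) + 0 = \left(-48\right) \frac{17}{6} + 0 = -136 + 0 = -136$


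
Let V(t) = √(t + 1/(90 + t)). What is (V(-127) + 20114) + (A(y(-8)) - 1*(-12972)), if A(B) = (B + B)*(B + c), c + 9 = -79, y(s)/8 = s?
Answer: 52542 + 10*I*√1739/37 ≈ 52542.0 + 11.271*I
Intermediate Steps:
y(s) = 8*s
c = -88 (c = -9 - 79 = -88)
A(B) = 2*B*(-88 + B) (A(B) = (B + B)*(B - 88) = (2*B)*(-88 + B) = 2*B*(-88 + B))
(V(-127) + 20114) + (A(y(-8)) - 1*(-12972)) = (√((1 - 127*(90 - 127))/(90 - 127)) + 20114) + (2*(8*(-8))*(-88 + 8*(-8)) - 1*(-12972)) = (√((1 - 127*(-37))/(-37)) + 20114) + (2*(-64)*(-88 - 64) + 12972) = (√(-(1 + 4699)/37) + 20114) + (2*(-64)*(-152) + 12972) = (√(-1/37*4700) + 20114) + (19456 + 12972) = (√(-4700/37) + 20114) + 32428 = (10*I*√1739/37 + 20114) + 32428 = (20114 + 10*I*√1739/37) + 32428 = 52542 + 10*I*√1739/37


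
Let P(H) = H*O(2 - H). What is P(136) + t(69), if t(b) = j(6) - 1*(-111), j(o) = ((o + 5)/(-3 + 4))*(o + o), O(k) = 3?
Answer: 651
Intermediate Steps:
P(H) = 3*H (P(H) = H*3 = 3*H)
j(o) = 2*o*(5 + o) (j(o) = ((5 + o)/1)*(2*o) = ((5 + o)*1)*(2*o) = (5 + o)*(2*o) = 2*o*(5 + o))
t(b) = 243 (t(b) = 2*6*(5 + 6) - 1*(-111) = 2*6*11 + 111 = 132 + 111 = 243)
P(136) + t(69) = 3*136 + 243 = 408 + 243 = 651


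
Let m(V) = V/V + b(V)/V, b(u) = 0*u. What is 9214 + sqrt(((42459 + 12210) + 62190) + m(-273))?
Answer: 9214 + 2*sqrt(29215) ≈ 9555.8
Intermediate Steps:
b(u) = 0
m(V) = 1 (m(V) = V/V + 0/V = 1 + 0 = 1)
9214 + sqrt(((42459 + 12210) + 62190) + m(-273)) = 9214 + sqrt(((42459 + 12210) + 62190) + 1) = 9214 + sqrt((54669 + 62190) + 1) = 9214 + sqrt(116859 + 1) = 9214 + sqrt(116860) = 9214 + 2*sqrt(29215)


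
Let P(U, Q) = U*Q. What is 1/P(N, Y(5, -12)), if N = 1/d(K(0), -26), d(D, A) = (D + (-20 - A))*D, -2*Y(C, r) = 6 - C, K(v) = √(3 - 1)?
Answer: -4 - 12*√2 ≈ -20.971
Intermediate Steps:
K(v) = √2
Y(C, r) = -3 + C/2 (Y(C, r) = -(6 - C)/2 = -3 + C/2)
d(D, A) = D*(-20 + D - A) (d(D, A) = (-20 + D - A)*D = D*(-20 + D - A))
N = √2/(2*(6 + √2)) (N = 1/(√2*(-20 + √2 - 1*(-26))) = 1/(√2*(-20 + √2 + 26)) = 1/(√2*(6 + √2)) = √2/(2*(6 + √2)) ≈ 0.095372)
P(U, Q) = Q*U
1/P(N, Y(5, -12)) = 1/((-3 + (½)*5)*(-1/34 + 3*√2/34)) = 1/((-3 + 5/2)*(-1/34 + 3*√2/34)) = 1/(-(-1/34 + 3*√2/34)/2) = 1/(1/68 - 3*√2/68)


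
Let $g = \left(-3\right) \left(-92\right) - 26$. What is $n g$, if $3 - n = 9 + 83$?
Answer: $-22250$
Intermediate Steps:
$g = 250$ ($g = 276 - 26 = 250$)
$n = -89$ ($n = 3 - \left(9 + 83\right) = 3 - 92 = -89$)
$n g = \left(-89\right) 250 = -22250$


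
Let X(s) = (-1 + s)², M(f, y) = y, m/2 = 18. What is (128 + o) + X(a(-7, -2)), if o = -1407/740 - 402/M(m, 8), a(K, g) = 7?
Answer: 20692/185 ≈ 111.85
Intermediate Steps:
m = 36 (m = 2*18 = 36)
o = -9648/185 (o = -1407/740 - 402/8 = -1407*1/740 - 402*⅛ = -1407/740 - 201/4 = -9648/185 ≈ -52.151)
(128 + o) + X(a(-7, -2)) = (128 - 9648/185) + (-1 + 7)² = 14032/185 + 6² = 14032/185 + 36 = 20692/185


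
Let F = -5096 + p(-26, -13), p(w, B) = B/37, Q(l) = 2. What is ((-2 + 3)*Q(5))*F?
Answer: -377130/37 ≈ -10193.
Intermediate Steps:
p(w, B) = B/37 (p(w, B) = B*(1/37) = B/37)
F = -188565/37 (F = -5096 + (1/37)*(-13) = -5096 - 13/37 = -188565/37 ≈ -5096.4)
((-2 + 3)*Q(5))*F = ((-2 + 3)*2)*(-188565/37) = (1*2)*(-188565/37) = 2*(-188565/37) = -377130/37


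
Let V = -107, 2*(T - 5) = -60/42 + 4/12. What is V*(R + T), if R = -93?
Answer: 397933/42 ≈ 9474.6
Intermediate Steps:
T = 187/42 (T = 5 + (-60/42 + 4/12)/2 = 5 + (-60*1/42 + 4*(1/12))/2 = 5 + (-10/7 + 1/3)/2 = 5 + (1/2)*(-23/21) = 5 - 23/42 = 187/42 ≈ 4.4524)
V*(R + T) = -107*(-93 + 187/42) = -107*(-3719/42) = 397933/42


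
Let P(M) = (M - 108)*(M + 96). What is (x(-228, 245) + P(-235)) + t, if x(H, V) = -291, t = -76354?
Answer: -28968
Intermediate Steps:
P(M) = (-108 + M)*(96 + M)
(x(-228, 245) + P(-235)) + t = (-291 + (-10368 + (-235)² - 12*(-235))) - 76354 = (-291 + (-10368 + 55225 + 2820)) - 76354 = (-291 + 47677) - 76354 = 47386 - 76354 = -28968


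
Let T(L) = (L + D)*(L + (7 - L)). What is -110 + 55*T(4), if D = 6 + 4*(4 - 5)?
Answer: 2200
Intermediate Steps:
D = 2 (D = 6 + 4*(-1) = 6 - 4 = 2)
T(L) = 14 + 7*L (T(L) = (L + 2)*(L + (7 - L)) = (2 + L)*7 = 14 + 7*L)
-110 + 55*T(4) = -110 + 55*(14 + 7*4) = -110 + 55*(14 + 28) = -110 + 55*42 = -110 + 2310 = 2200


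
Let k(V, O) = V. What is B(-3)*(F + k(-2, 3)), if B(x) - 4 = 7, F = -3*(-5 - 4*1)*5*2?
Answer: 2948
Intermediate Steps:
F = 270 (F = -3*(-5 - 4)*5*2 = -3*(-9*5)*2 = -(-135)*2 = -3*(-90) = 270)
B(x) = 11 (B(x) = 4 + 7 = 11)
B(-3)*(F + k(-2, 3)) = 11*(270 - 2) = 11*268 = 2948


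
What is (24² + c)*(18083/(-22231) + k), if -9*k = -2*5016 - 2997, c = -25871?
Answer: -2440840620280/66693 ≈ -3.6598e+7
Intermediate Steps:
k = 4343/3 (k = -(-2*5016 - 2997)/9 = -(-10032 - 2997)/9 = -⅑*(-13029) = 4343/3 ≈ 1447.7)
(24² + c)*(18083/(-22231) + k) = (24² - 25871)*(18083/(-22231) + 4343/3) = (576 - 25871)*(18083*(-1/22231) + 4343/3) = -25295*(-18083/22231 + 4343/3) = -25295*96494984/66693 = -2440840620280/66693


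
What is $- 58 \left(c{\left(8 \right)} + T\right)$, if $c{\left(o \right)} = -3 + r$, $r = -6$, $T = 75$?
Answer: $-3828$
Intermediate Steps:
$c{\left(o \right)} = -9$ ($c{\left(o \right)} = -3 - 6 = -9$)
$- 58 \left(c{\left(8 \right)} + T\right) = - 58 \left(-9 + 75\right) = \left(-58\right) 66 = -3828$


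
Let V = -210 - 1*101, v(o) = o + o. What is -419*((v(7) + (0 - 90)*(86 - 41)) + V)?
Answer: 1821393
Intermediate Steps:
v(o) = 2*o
V = -311 (V = -210 - 101 = -311)
-419*((v(7) + (0 - 90)*(86 - 41)) + V) = -419*((2*7 + (0 - 90)*(86 - 41)) - 311) = -419*((14 - 90*45) - 311) = -419*((14 - 4050) - 311) = -419*(-4036 - 311) = -419*(-4347) = 1821393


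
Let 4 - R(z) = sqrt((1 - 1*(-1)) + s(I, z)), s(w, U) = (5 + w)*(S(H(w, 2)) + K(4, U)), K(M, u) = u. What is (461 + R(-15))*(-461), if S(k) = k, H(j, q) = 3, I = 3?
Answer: -214365 + 461*I*sqrt(94) ≈ -2.1437e+5 + 4469.6*I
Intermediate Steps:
s(w, U) = (3 + U)*(5 + w) (s(w, U) = (5 + w)*(3 + U) = (3 + U)*(5 + w))
R(z) = 4 - sqrt(26 + 8*z) (R(z) = 4 - sqrt((1 - 1*(-1)) + (15 + 3*3 + 5*z + z*3)) = 4 - sqrt((1 + 1) + (15 + 9 + 5*z + 3*z)) = 4 - sqrt(2 + (24 + 8*z)) = 4 - sqrt(26 + 8*z))
(461 + R(-15))*(-461) = (461 + (4 - sqrt(26 + 8*(-15))))*(-461) = (461 + (4 - sqrt(26 - 120)))*(-461) = (461 + (4 - sqrt(-94)))*(-461) = (461 + (4 - I*sqrt(94)))*(-461) = (465 - I*sqrt(94))*(-461) = -214365 + 461*I*sqrt(94)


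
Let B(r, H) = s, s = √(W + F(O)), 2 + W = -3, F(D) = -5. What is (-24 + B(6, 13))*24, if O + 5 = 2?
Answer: -576 + 24*I*√10 ≈ -576.0 + 75.895*I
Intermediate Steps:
O = -3 (O = -5 + 2 = -3)
W = -5 (W = -2 - 3 = -5)
s = I*√10 (s = √(-5 - 5) = √(-10) = I*√10 ≈ 3.1623*I)
B(r, H) = I*√10
(-24 + B(6, 13))*24 = (-24 + I*√10)*24 = -576 + 24*I*√10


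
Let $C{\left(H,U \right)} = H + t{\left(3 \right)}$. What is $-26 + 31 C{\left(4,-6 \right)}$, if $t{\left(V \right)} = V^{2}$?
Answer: $377$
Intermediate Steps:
$C{\left(H,U \right)} = 9 + H$ ($C{\left(H,U \right)} = H + 3^{2} = H + 9 = 9 + H$)
$-26 + 31 C{\left(4,-6 \right)} = -26 + 31 \left(9 + 4\right) = -26 + 31 \cdot 13 = -26 + 403 = 377$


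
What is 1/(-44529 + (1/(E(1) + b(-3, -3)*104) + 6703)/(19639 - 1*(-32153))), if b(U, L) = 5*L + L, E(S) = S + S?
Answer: -32283680/1437555808517 ≈ -2.2457e-5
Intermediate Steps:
E(S) = 2*S
b(U, L) = 6*L
1/(-44529 + (1/(E(1) + b(-3, -3)*104) + 6703)/(19639 - 1*(-32153))) = 1/(-44529 + (1/(2*1 + (6*(-3))*104) + 6703)/(19639 - 1*(-32153))) = 1/(-44529 + (1/(2 - 18*104) + 6703)/(19639 + 32153)) = 1/(-44529 + (1/(2 - 1872) + 6703)/51792) = 1/(-44529 + (1/(-1870) + 6703)*(1/51792)) = 1/(-44529 + (-1/1870 + 6703)*(1/51792)) = 1/(-44529 + (12534609/1870)*(1/51792)) = 1/(-44529 + 4178203/32283680) = 1/(-1437555808517/32283680) = -32283680/1437555808517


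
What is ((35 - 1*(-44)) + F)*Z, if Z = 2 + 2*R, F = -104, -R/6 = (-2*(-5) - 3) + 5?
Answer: 3550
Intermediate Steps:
R = -72 (R = -6*((-2*(-5) - 3) + 5) = -6*((10 - 3) + 5) = -6*(7 + 5) = -6*12 = -72)
Z = -142 (Z = 2 + 2*(-72) = 2 - 144 = -142)
((35 - 1*(-44)) + F)*Z = ((35 - 1*(-44)) - 104)*(-142) = ((35 + 44) - 104)*(-142) = (79 - 104)*(-142) = -25*(-142) = 3550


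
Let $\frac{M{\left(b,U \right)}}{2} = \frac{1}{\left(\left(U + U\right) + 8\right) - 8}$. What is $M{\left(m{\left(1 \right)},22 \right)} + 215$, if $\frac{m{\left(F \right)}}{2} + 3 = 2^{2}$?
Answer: $\frac{4731}{22} \approx 215.05$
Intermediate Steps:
$m{\left(F \right)} = 2$ ($m{\left(F \right)} = -6 + 2 \cdot 2^{2} = -6 + 2 \cdot 4 = -6 + 8 = 2$)
$M{\left(b,U \right)} = \frac{1}{U}$ ($M{\left(b,U \right)} = \frac{2}{\left(\left(U + U\right) + 8\right) - 8} = \frac{2}{\left(2 U + 8\right) - 8} = \frac{2}{\left(8 + 2 U\right) - 8} = \frac{2}{2 U} = 2 \frac{1}{2 U} = \frac{1}{U}$)
$M{\left(m{\left(1 \right)},22 \right)} + 215 = \frac{1}{22} + 215 = \frac{4731}{22}$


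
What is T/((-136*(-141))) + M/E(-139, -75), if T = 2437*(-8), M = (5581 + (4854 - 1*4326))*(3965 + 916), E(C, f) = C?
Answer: -71474154256/333183 ≈ -2.1452e+5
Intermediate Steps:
M = 29818029 (M = (5581 + (4854 - 4326))*4881 = (5581 + 528)*4881 = 6109*4881 = 29818029)
T = -19496
T/((-136*(-141))) + M/E(-139, -75) = -19496/((-136*(-141))) + 29818029/(-139) = -19496/19176 + 29818029*(-1/139) = -19496*1/19176 - 29818029/139 = -2437/2397 - 29818029/139 = -71474154256/333183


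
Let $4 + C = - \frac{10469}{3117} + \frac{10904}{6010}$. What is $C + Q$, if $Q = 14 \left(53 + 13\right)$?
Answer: $\frac{8602792739}{9366585} \approx 918.46$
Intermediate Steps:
$Q = 924$ ($Q = 14 \cdot 66 = 924$)
$C = - \frac{51931801}{9366585}$ ($C = -4 + \left(- \frac{10469}{3117} + \frac{10904}{6010}\right) = -4 + \left(\left(-10469\right) \frac{1}{3117} + 10904 \cdot \frac{1}{6010}\right) = -4 + \left(- \frac{10469}{3117} + \frac{5452}{3005}\right) = -4 - \frac{14465461}{9366585} = - \frac{51931801}{9366585} \approx -5.5444$)
$C + Q = - \frac{51931801}{9366585} + 924 = \frac{8602792739}{9366585}$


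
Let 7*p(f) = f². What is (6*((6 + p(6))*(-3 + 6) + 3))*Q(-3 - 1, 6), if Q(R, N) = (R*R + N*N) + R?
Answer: 73440/7 ≈ 10491.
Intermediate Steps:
p(f) = f²/7
Q(R, N) = R + N² + R² (Q(R, N) = (R² + N²) + R = (N² + R²) + R = R + N² + R²)
(6*((6 + p(6))*(-3 + 6) + 3))*Q(-3 - 1, 6) = (6*((6 + (⅐)*6²)*(-3 + 6) + 3))*((-3 - 1) + 6² + (-3 - 1)²) = (6*((6 + (⅐)*36)*3 + 3))*(-4 + 36 + (-4)²) = (6*((6 + 36/7)*3 + 3))*(-4 + 36 + 16) = (6*((78/7)*3 + 3))*48 = (6*(234/7 + 3))*48 = (6*(255/7))*48 = (1530/7)*48 = 73440/7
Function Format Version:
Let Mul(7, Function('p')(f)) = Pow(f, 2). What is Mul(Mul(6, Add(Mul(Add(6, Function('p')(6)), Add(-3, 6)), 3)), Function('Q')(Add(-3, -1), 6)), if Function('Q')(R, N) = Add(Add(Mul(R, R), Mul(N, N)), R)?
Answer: Rational(73440, 7) ≈ 10491.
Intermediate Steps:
Function('p')(f) = Mul(Rational(1, 7), Pow(f, 2))
Function('Q')(R, N) = Add(R, Pow(N, 2), Pow(R, 2)) (Function('Q')(R, N) = Add(Add(Pow(R, 2), Pow(N, 2)), R) = Add(Add(Pow(N, 2), Pow(R, 2)), R) = Add(R, Pow(N, 2), Pow(R, 2)))
Mul(Mul(6, Add(Mul(Add(6, Function('p')(6)), Add(-3, 6)), 3)), Function('Q')(Add(-3, -1), 6)) = Mul(Mul(6, Add(Mul(Add(6, Mul(Rational(1, 7), Pow(6, 2))), Add(-3, 6)), 3)), Add(Add(-3, -1), Pow(6, 2), Pow(Add(-3, -1), 2))) = Mul(Mul(6, Add(Mul(Add(6, Mul(Rational(1, 7), 36)), 3), 3)), Add(-4, 36, Pow(-4, 2))) = Mul(Mul(6, Add(Mul(Add(6, Rational(36, 7)), 3), 3)), Add(-4, 36, 16)) = Mul(Mul(6, Add(Mul(Rational(78, 7), 3), 3)), 48) = Mul(Mul(6, Add(Rational(234, 7), 3)), 48) = Mul(Mul(6, Rational(255, 7)), 48) = Mul(Rational(1530, 7), 48) = Rational(73440, 7)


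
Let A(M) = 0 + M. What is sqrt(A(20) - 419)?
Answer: I*sqrt(399) ≈ 19.975*I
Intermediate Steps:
A(M) = M
sqrt(A(20) - 419) = sqrt(20 - 419) = sqrt(-399) = I*sqrt(399)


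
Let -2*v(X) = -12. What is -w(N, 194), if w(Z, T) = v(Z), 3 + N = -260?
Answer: -6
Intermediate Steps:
N = -263 (N = -3 - 260 = -263)
v(X) = 6 (v(X) = -½*(-12) = 6)
w(Z, T) = 6
-w(N, 194) = -1*6 = -6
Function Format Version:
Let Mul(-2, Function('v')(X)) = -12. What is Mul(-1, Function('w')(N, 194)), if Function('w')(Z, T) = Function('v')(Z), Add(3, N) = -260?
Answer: -6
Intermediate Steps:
N = -263 (N = Add(-3, -260) = -263)
Function('v')(X) = 6 (Function('v')(X) = Mul(Rational(-1, 2), -12) = 6)
Function('w')(Z, T) = 6
Mul(-1, Function('w')(N, 194)) = Mul(-1, 6) = -6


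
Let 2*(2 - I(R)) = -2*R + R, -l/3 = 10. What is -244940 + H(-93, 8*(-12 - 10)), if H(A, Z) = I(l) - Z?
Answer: -244777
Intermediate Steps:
l = -30 (l = -3*10 = -30)
I(R) = 2 + R/2 (I(R) = 2 - (-2*R + R)/2 = 2 - (-1)*R/2 = 2 + R/2)
H(A, Z) = -13 - Z (H(A, Z) = (2 + (½)*(-30)) - Z = (2 - 15) - Z = -13 - Z)
-244940 + H(-93, 8*(-12 - 10)) = -244940 + (-13 - 8*(-12 - 10)) = -244940 + (-13 - 8*(-22)) = -244940 + (-13 - 1*(-176)) = -244940 + (-13 + 176) = -244940 + 163 = -244777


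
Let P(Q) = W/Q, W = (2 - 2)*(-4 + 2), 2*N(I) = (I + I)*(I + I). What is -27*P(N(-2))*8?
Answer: 0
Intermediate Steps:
N(I) = 2*I**2 (N(I) = ((I + I)*(I + I))/2 = ((2*I)*(2*I))/2 = (4*I**2)/2 = 2*I**2)
W = 0 (W = 0*(-2) = 0)
P(Q) = 0 (P(Q) = 0/Q = 0)
-27*P(N(-2))*8 = -27*0*8 = 0*8 = 0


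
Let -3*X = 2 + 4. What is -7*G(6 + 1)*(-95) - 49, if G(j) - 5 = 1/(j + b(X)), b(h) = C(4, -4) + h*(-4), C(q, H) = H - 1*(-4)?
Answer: 9961/3 ≈ 3320.3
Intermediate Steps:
C(q, H) = 4 + H (C(q, H) = H + 4 = 4 + H)
X = -2 (X = -(2 + 4)/3 = -1/3*6 = -2)
b(h) = -4*h (b(h) = (4 - 4) + h*(-4) = 0 - 4*h = -4*h)
G(j) = 5 + 1/(8 + j) (G(j) = 5 + 1/(j - 4*(-2)) = 5 + 1/(j + 8) = 5 + 1/(8 + j))
-7*G(6 + 1)*(-95) - 49 = -7*(41 + 5*(6 + 1))/(8 + (6 + 1))*(-95) - 49 = -7*(41 + 5*7)/(8 + 7)*(-95) - 49 = -7*(41 + 35)/15*(-95) - 49 = -7*76/15*(-95) - 49 = -532/15*(-95) - 49 = 10108/3 - 49 = 9961/3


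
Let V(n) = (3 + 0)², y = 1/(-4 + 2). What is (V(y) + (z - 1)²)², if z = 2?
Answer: 100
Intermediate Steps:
y = -½ (y = 1/(-2) = -½ ≈ -0.50000)
V(n) = 9 (V(n) = 3² = 9)
(V(y) + (z - 1)²)² = (9 + (2 - 1)²)² = (9 + 1²)² = (9 + 1)² = 10² = 100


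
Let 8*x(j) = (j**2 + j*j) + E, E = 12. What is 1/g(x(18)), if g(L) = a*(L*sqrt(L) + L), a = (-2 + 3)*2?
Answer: -2/26895 + sqrt(330)/26895 ≈ 0.00060107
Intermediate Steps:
a = 2 (a = 1*2 = 2)
x(j) = 3/2 + j**2/4 (x(j) = ((j**2 + j*j) + 12)/8 = ((j**2 + j**2) + 12)/8 = (2*j**2 + 12)/8 = (12 + 2*j**2)/8 = 3/2 + j**2/4)
g(L) = 2*L + 2*L**(3/2) (g(L) = 2*(L*sqrt(L) + L) = 2*(L**(3/2) + L) = 2*(L + L**(3/2)) = 2*L + 2*L**(3/2))
1/g(x(18)) = 1/(2*(3/2 + (1/4)*18**2) + 2*(3/2 + (1/4)*18**2)**(3/2)) = 1/(2*(3/2 + (1/4)*324) + 2*(3/2 + (1/4)*324)**(3/2)) = 1/(2*(3/2 + 81) + 2*(3/2 + 81)**(3/2)) = 1/(2*(165/2) + 2*(165/2)**(3/2)) = 1/(165 + 2*(165*sqrt(330)/4)) = 1/(165 + 165*sqrt(330)/2)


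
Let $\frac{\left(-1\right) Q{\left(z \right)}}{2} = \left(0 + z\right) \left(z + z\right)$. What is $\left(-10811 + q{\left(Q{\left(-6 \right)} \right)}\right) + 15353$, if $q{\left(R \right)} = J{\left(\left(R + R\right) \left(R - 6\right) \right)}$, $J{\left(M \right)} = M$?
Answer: $47742$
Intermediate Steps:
$Q{\left(z \right)} = - 4 z^{2}$ ($Q{\left(z \right)} = - 2 \left(0 + z\right) \left(z + z\right) = - 2 z 2 z = - 2 \cdot 2 z^{2} = - 4 z^{2}$)
$q{\left(R \right)} = 2 R \left(-6 + R\right)$ ($q{\left(R \right)} = \left(R + R\right) \left(R - 6\right) = 2 R \left(-6 + R\right)$)
$\left(-10811 + q{\left(Q{\left(-6 \right)} \right)}\right) + 15353 = \left(-10811 + 2 \left(- 4 \left(-6\right)^{2}\right) \left(-6 - 4 \left(-6\right)^{2}\right)\right) + 15353 = \left(-10811 + 2 \left(\left(-4\right) 36\right) \left(-6 - 144\right)\right) + 15353 = \left(-10811 + 2 \left(-144\right) \left(-6 - 144\right)\right) + 15353 = \left(-10811 + 2 \left(-144\right) \left(-150\right)\right) + 15353 = \left(-10811 + 43200\right) + 15353 = 32389 + 15353 = 47742$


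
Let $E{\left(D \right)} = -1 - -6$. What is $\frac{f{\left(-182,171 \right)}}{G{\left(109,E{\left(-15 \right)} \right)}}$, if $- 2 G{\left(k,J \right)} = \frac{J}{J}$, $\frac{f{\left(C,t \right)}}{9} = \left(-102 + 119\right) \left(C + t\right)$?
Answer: $3366$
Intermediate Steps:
$E{\left(D \right)} = 5$ ($E{\left(D \right)} = -1 + 6 = 5$)
$f{\left(C,t \right)} = 153 C + 153 t$ ($f{\left(C,t \right)} = 9 \left(-102 + 119\right) \left(C + t\right) = 9 \cdot 17 \left(C + t\right) = 9 \left(17 C + 17 t\right) = 153 C + 153 t$)
$G{\left(k,J \right)} = - \frac{1}{2}$ ($G{\left(k,J \right)} = - \frac{J \frac{1}{J}}{2} = \left(- \frac{1}{2}\right) 1 = - \frac{1}{2}$)
$\frac{f{\left(-182,171 \right)}}{G{\left(109,E{\left(-15 \right)} \right)}} = \frac{153 \left(-182\right) + 153 \cdot 171}{- \frac{1}{2}} = \left(-27846 + 26163\right) \left(-2\right) = \left(-1683\right) \left(-2\right) = 3366$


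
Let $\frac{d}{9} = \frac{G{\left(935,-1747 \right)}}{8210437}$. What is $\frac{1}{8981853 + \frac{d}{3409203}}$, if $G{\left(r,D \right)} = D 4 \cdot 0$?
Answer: $\frac{1}{8981853} \approx 1.1134 \cdot 10^{-7}$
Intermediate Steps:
$G{\left(r,D \right)} = 0$ ($G{\left(r,D \right)} = 4 D 0 = 0$)
$d = 0$ ($d = 9 \cdot \frac{0}{8210437} = 9 \cdot 0 \cdot \frac{1}{8210437} = 9 \cdot 0 = 0$)
$\frac{1}{8981853 + \frac{d}{3409203}} = \frac{1}{8981853 + \frac{0}{3409203}} = \frac{1}{8981853 + 0 \cdot \frac{1}{3409203}} = \frac{1}{8981853 + 0} = \frac{1}{8981853}$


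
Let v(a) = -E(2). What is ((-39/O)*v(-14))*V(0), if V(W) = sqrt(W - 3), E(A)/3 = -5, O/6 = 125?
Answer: -39*I*sqrt(3)/50 ≈ -1.351*I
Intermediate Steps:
O = 750 (O = 6*125 = 750)
E(A) = -15 (E(A) = 3*(-5) = -15)
V(W) = sqrt(-3 + W)
v(a) = 15 (v(a) = -1*(-15) = 15)
((-39/O)*v(-14))*V(0) = (-39/750*15)*sqrt(-3 + 0) = (-39*1/750*15)*sqrt(-3) = (-13/250*15)*(I*sqrt(3)) = -39*I*sqrt(3)/50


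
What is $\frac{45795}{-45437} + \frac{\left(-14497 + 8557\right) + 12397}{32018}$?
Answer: $- \frac{167553943}{207828838} \approx -0.80621$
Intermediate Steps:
$\frac{45795}{-45437} + \frac{\left(-14497 + 8557\right) + 12397}{32018} = 45795 \left(- \frac{1}{45437}\right) + \left(-5940 + 12397\right) \frac{1}{32018} = - \frac{45795}{45437} + 6457 \cdot \frac{1}{32018} = - \frac{45795}{45437} + \frac{6457}{32018} = - \frac{167553943}{207828838}$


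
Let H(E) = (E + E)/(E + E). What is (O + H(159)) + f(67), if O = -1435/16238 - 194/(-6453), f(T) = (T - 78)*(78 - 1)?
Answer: -88653216527/104783814 ≈ -846.06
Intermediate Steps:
H(E) = 1 (H(E) = (2*E)/((2*E)) = (2*E)*(1/(2*E)) = 1)
f(T) = -6006 + 77*T (f(T) = (-78 + T)*77 = -6006 + 77*T)
O = -6109883/104783814 (O = -1435*1/16238 - 194*(-1/6453) = -1435/16238 + 194/6453 = -6109883/104783814 ≈ -0.058309)
(O + H(159)) + f(67) = (-6109883/104783814 + 1) + (-6006 + 77*67) = 98673931/104783814 + (-6006 + 5159) = 98673931/104783814 - 847 = -88653216527/104783814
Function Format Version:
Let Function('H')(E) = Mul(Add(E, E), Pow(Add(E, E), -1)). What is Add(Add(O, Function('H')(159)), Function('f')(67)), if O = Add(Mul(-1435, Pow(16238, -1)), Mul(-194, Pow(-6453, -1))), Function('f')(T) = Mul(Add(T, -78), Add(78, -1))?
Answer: Rational(-88653216527, 104783814) ≈ -846.06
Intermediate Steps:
Function('H')(E) = 1 (Function('H')(E) = Mul(Mul(2, E), Pow(Mul(2, E), -1)) = Mul(Mul(2, E), Mul(Rational(1, 2), Pow(E, -1))) = 1)
Function('f')(T) = Add(-6006, Mul(77, T)) (Function('f')(T) = Mul(Add(-78, T), 77) = Add(-6006, Mul(77, T)))
O = Rational(-6109883, 104783814) (O = Add(Mul(-1435, Rational(1, 16238)), Mul(-194, Rational(-1, 6453))) = Add(Rational(-1435, 16238), Rational(194, 6453)) = Rational(-6109883, 104783814) ≈ -0.058309)
Add(Add(O, Function('H')(159)), Function('f')(67)) = Add(Add(Rational(-6109883, 104783814), 1), Add(-6006, Mul(77, 67))) = Add(Rational(98673931, 104783814), Add(-6006, 5159)) = Add(Rational(98673931, 104783814), -847) = Rational(-88653216527, 104783814)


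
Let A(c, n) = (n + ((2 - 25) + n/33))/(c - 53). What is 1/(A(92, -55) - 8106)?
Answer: -117/948641 ≈ -0.00012333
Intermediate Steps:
A(c, n) = (-23 + 34*n/33)/(-53 + c) (A(c, n) = (n + (-23 + n*(1/33)))/(-53 + c) = (n + (-23 + n/33))/(-53 + c) = (-23 + 34*n/33)/(-53 + c))
1/(A(92, -55) - 8106) = 1/((-759 + 34*(-55))/(33*(-53 + 92)) - 8106) = 1/((1/33)*(-759 - 1870)/39 - 8106) = 1/((1/33)*(1/39)*(-2629) - 8106) = 1/(-239/117 - 8106) = 1/(-948641/117) = -117/948641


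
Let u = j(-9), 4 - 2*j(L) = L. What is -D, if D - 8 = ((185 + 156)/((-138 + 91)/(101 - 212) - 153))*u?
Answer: 221087/33872 ≈ 6.5271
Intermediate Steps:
j(L) = 2 - L/2
u = 13/2 (u = 2 - ½*(-9) = 2 + 9/2 = 13/2 ≈ 6.5000)
D = -221087/33872 (D = 8 + ((185 + 156)/((-138 + 91)/(101 - 212) - 153))*(13/2) = 8 + (341/(-47/(-111) - 153))*(13/2) = 8 + (341/(-47*(-1/111) - 153))*(13/2) = 8 + (341/(47/111 - 153))*(13/2) = 8 + (341/(-16936/111))*(13/2) = 8 + (341*(-111/16936))*(13/2) = 8 - 37851/16936*13/2 = 8 - 492063/33872 = -221087/33872 ≈ -6.5271)
-D = -1*(-221087/33872) = 221087/33872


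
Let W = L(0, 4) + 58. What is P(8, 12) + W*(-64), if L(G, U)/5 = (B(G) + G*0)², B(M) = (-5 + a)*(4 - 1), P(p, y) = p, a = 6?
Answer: -6584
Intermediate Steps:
B(M) = 3 (B(M) = (-5 + 6)*(4 - 1) = 1*3 = 3)
L(G, U) = 45 (L(G, U) = 5*(3 + G*0)² = 5*(3 + 0)² = 5*3² = 5*9 = 45)
W = 103 (W = 45 + 58 = 103)
P(8, 12) + W*(-64) = 8 + 103*(-64) = 8 - 6592 = -6584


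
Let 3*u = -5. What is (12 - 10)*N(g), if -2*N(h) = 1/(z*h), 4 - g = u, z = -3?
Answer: 1/17 ≈ 0.058824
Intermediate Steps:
u = -5/3 (u = (1/3)*(-5) = -5/3 ≈ -1.6667)
g = 17/3 (g = 4 - 1*(-5/3) = 4 + 5/3 = 17/3 ≈ 5.6667)
N(h) = 1/(6*h) (N(h) = -(-1/(3*h))/2 = -(-1)/(6*h) = 1/(6*h))
(12 - 10)*N(g) = (12 - 10)*(1/(6*(17/3))) = 2*((1/6)*(3/17)) = 2*(1/34) = 1/17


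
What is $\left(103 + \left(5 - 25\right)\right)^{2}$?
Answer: $6889$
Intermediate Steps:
$\left(103 + \left(5 - 25\right)\right)^{2} = \left(103 - 20\right)^{2} = 83^{2} = 6889$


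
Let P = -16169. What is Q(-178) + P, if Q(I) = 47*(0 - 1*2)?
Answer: -16263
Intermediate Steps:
Q(I) = -94 (Q(I) = 47*(0 - 2) = 47*(-2) = -94)
Q(-178) + P = -94 - 16169 = -16263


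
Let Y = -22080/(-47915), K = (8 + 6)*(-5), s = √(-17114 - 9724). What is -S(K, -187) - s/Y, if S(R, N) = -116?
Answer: 116 - 9583*I*√2982/1472 ≈ 116.0 - 355.51*I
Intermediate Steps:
s = 3*I*√2982 (s = √(-26838) = 3*I*√2982 ≈ 163.82*I)
K = -70 (K = 14*(-5) = -70)
Y = 4416/9583 (Y = -22080*(-1/47915) = 4416/9583 ≈ 0.46082)
-S(K, -187) - s/Y = -1*(-116) - 3*I*√2982/4416/9583 = 116 - 3*I*√2982*9583/4416 = 116 - 9583*I*√2982/1472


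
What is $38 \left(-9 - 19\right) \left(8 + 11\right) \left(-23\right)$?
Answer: $464968$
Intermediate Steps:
$38 \left(-9 - 19\right) \left(8 + 11\right) \left(-23\right) = 38 \left(\left(-28\right) 19\right) \left(-23\right) = 38 \left(-532\right) \left(-23\right) = \left(-20216\right) \left(-23\right) = 464968$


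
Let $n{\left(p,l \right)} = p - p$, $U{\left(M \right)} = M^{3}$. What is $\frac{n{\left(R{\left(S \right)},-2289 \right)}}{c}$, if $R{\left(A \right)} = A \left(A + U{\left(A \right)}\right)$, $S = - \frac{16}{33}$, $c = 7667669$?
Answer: $0$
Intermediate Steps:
$S = - \frac{16}{33}$ ($S = \left(-16\right) \frac{1}{33} = - \frac{16}{33} \approx -0.48485$)
$R{\left(A \right)} = A \left(A + A^{3}\right)$
$n{\left(p,l \right)} = 0$
$\frac{n{\left(R{\left(S \right)},-2289 \right)}}{c} = \frac{0}{7667669} = 0 \cdot \frac{1}{7667669} = 0$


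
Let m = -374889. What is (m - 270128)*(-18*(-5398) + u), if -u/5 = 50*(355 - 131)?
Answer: -26551479788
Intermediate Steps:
u = -56000 (u = -250*(355 - 131) = -250*224 = -5*11200 = -56000)
(m - 270128)*(-18*(-5398) + u) = (-374889 - 270128)*(-18*(-5398) - 56000) = -645017*(97164 - 56000) = -645017*41164 = -26551479788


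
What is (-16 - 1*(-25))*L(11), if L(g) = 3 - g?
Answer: -72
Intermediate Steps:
(-16 - 1*(-25))*L(11) = (-16 - 1*(-25))*(3 - 1*11) = (-16 + 25)*(3 - 11) = 9*(-8) = -72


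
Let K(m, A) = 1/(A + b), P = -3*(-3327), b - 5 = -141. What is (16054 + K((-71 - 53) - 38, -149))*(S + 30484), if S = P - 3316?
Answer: 56657041987/95 ≈ 5.9639e+8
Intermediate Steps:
b = -136 (b = 5 - 141 = -136)
P = 9981
K(m, A) = 1/(-136 + A) (K(m, A) = 1/(A - 136) = 1/(-136 + A))
S = 6665 (S = 9981 - 3316 = 6665)
(16054 + K((-71 - 53) - 38, -149))*(S + 30484) = (16054 + 1/(-136 - 149))*(6665 + 30484) = (16054 + 1/(-285))*37149 = (16054 - 1/285)*37149 = (4575389/285)*37149 = 56657041987/95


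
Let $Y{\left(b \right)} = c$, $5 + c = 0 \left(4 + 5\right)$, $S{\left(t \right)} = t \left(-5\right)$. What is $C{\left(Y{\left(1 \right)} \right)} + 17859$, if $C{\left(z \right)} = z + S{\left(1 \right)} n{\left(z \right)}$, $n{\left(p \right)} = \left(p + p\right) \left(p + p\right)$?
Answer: $17354$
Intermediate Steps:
$S{\left(t \right)} = - 5 t$
$c = -5$ ($c = -5 + 0 \left(4 + 5\right) = -5 + 0 \cdot 9 = -5 + 0 = -5$)
$Y{\left(b \right)} = -5$
$n{\left(p \right)} = 4 p^{2}$ ($n{\left(p \right)} = 2 p 2 p = 4 p^{2}$)
$C{\left(z \right)} = z - 20 z^{2}$ ($C{\left(z \right)} = z + \left(-5\right) 1 \cdot 4 z^{2} = z - 5 \cdot 4 z^{2} = z - 20 z^{2}$)
$C{\left(Y{\left(1 \right)} \right)} + 17859 = - 5 \left(1 - -100\right) + 17859 = - 5 \left(1 + 100\right) + 17859 = \left(-5\right) 101 + 17859 = -505 + 17859 = 17354$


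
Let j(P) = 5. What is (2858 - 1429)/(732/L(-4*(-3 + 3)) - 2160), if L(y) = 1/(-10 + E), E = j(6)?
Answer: -1429/5820 ≈ -0.24553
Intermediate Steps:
E = 5
L(y) = -⅕ (L(y) = 1/(-10 + 5) = 1/(-5) = -⅕)
(2858 - 1429)/(732/L(-4*(-3 + 3)) - 2160) = (2858 - 1429)/(732/(-⅕) - 2160) = 1429/(732*(-5) - 2160) = 1429/(-3660 - 2160) = 1429/(-5820) = 1429*(-1/5820) = -1429/5820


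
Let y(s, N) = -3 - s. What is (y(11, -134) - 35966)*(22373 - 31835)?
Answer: 340442760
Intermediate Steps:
(y(11, -134) - 35966)*(22373 - 31835) = ((-3 - 1*11) - 35966)*(22373 - 31835) = ((-3 - 11) - 35966)*(-9462) = (-14 - 35966)*(-9462) = -35980*(-9462) = 340442760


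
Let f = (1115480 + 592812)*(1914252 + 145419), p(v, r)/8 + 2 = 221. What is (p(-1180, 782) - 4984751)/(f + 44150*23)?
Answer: -4982999/3518520507382 ≈ -1.4162e-6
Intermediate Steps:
p(v, r) = 1752 (p(v, r) = -16 + 8*221 = -16 + 1768 = 1752)
f = 3518519491932 (f = 1708292*2059671 = 3518519491932)
(p(-1180, 782) - 4984751)/(f + 44150*23) = (1752 - 4984751)/(3518519491932 + 44150*23) = -4982999/(3518519491932 + 1015450) = -4982999/3518520507382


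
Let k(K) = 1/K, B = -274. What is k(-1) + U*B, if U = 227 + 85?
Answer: -85489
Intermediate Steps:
U = 312
k(-1) + U*B = 1/(-1) + 312*(-274) = -1 - 85488 = -85489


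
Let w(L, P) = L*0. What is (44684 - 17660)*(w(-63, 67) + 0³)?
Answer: 0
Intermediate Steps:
w(L, P) = 0
(44684 - 17660)*(w(-63, 67) + 0³) = (44684 - 17660)*(0 + 0³) = 27024*(0 + 0) = 27024*0 = 0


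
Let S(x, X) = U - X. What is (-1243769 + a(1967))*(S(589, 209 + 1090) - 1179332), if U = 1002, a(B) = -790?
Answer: 1468117888611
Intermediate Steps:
S(x, X) = 1002 - X
(-1243769 + a(1967))*(S(589, 209 + 1090) - 1179332) = (-1243769 - 790)*((1002 - (209 + 1090)) - 1179332) = -1244559*((1002 - 1*1299) - 1179332) = -1244559*((1002 - 1299) - 1179332) = -1244559*(-297 - 1179332) = -1244559*(-1179629) = 1468117888611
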